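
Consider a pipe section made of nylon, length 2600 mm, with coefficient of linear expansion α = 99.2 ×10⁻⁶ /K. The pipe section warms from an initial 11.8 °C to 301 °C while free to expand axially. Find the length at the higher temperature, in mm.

2674.6 mm

ΔT = 301 − 11.8 = 289.2 K.
ΔL = α·L₀·ΔT = 99.2×10⁻⁶ × 2600 mm × 289.2 K = 74.6 mm.
L = L₀ + ΔL = 2600 + 74.6 = 2674.6 mm.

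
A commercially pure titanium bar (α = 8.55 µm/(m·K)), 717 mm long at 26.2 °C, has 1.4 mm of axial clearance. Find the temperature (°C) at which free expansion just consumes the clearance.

α·L₀·ΔT = 1.4 mm ⇒ ΔT = 1.4 / (8.55×10⁻⁶ × 717.0) = 228.4 K.
T = 26.2 + 228.4 = 254.6 °C.

255 °C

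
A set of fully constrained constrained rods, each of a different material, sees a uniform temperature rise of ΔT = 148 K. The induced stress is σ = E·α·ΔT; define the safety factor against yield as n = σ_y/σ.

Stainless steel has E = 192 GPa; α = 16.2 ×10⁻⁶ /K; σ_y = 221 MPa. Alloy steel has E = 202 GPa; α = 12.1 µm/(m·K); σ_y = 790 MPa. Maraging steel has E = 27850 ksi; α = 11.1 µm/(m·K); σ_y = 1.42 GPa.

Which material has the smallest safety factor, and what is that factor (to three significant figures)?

stainless steel, n = 0.480

In consistent units (E in GPa, α in ×10⁻⁶/K, σ_y in MPa):
  stainless steel: E = 192.0, α = 16.2, σ_y = 221.0 → σ = 460 MPa, n = 0.480
  alloy steel: E = 202.0, α = 12.1, σ_y = 790.0 → σ = 362 MPa, n = 2.18
  maraging steel: E = 192.0, α = 11.1, σ_y = 1420 → σ = 315 MPa, n = 4.50
Stainless steel has the lowest safety factor, n = 0.480.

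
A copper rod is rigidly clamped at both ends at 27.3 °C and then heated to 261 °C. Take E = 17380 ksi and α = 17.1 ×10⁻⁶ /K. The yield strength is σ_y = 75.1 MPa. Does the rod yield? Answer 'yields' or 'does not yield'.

E = 17380 ksi = 119.8 GPa.
ΔT = 233.7 K. Constrained thermal stress σ = E·α·ΔT = 119.8×10³ MPa × 17.1×10⁻⁶ × 233.7 = 479 MPa (compressive).
Compare to σ_y = 75.1 MPa: σ ≥ σ_y, so it yields.

yields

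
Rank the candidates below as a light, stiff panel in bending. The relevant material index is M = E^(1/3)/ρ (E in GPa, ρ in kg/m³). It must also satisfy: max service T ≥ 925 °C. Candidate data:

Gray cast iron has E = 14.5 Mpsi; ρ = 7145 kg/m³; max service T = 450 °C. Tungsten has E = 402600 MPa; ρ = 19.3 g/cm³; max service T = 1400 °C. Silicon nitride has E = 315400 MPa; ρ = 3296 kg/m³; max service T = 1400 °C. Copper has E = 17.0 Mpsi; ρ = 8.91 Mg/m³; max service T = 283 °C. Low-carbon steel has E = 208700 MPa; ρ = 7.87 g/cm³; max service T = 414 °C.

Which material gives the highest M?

silicon nitride

Screen on constraints: max service T ≥ 925 °C. Survivors: tungsten, silicon nitride.
In SI units:
  tungsten: E = 402.6 GPa, ρ = 19300 kg/m³
  silicon nitride: E = 315.4 GPa, ρ = 3296 kg/m³
  silicon nitride: M = 2.07×10⁻³
  tungsten: M = 0.383×10⁻³
Silicon nitride has the largest M.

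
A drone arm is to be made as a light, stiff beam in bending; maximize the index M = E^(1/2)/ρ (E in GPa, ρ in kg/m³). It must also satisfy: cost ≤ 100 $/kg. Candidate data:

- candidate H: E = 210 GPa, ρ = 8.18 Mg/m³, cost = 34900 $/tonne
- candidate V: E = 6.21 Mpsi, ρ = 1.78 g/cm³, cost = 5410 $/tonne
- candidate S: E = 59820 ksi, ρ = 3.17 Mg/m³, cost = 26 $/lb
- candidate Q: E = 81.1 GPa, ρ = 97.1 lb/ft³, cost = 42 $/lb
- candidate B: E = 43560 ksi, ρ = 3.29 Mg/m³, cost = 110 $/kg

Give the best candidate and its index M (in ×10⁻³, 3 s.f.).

Screen on constraints: cost ≤ 100 $/kg. Survivors: candidate H, candidate V, candidate S, candidate Q.
In SI units:
  candidate H: E = 210.0 GPa, ρ = 8180 kg/m³
  candidate V: E = 42.82 GPa, ρ = 1780 kg/m³
  candidate S: E = 412.4 GPa, ρ = 3170 kg/m³
  candidate Q: E = 81.10 GPa, ρ = 1555 kg/m³
  candidate S: M = 6.41×10⁻³
  candidate Q: M = 5.79×10⁻³
  candidate V: M = 3.68×10⁻³
  candidate H: M = 1.77×10⁻³
Candidate S has the largest M.

candidate S, M = 6.41×10⁻³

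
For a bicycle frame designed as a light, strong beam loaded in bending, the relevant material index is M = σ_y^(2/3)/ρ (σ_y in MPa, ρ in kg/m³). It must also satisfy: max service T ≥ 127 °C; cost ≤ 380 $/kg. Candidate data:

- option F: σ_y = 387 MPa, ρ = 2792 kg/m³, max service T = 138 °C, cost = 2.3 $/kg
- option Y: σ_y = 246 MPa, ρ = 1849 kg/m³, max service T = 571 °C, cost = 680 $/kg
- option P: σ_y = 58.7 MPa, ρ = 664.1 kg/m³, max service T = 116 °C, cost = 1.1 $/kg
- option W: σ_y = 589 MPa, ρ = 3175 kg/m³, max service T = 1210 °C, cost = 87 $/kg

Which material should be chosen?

option W

Screen on constraints: max service T ≥ 127 °C; cost ≤ 380 $/kg. Survivors: option F, option W.
Evaluate M for each candidate:
  option W: M = 22.1×10⁻³
  option F: M = 19.0×10⁻³
The maximum is for option W.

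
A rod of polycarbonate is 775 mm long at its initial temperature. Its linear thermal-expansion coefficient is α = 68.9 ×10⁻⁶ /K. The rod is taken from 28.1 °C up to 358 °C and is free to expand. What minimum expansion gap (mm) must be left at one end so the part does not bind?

17.6 mm

ΔT = 358 − 28.1 = 329.9 K.
ΔL = α·L₀·ΔT = 68.9×10⁻⁶ × 775 mm × 329.9 K = 17.6 mm.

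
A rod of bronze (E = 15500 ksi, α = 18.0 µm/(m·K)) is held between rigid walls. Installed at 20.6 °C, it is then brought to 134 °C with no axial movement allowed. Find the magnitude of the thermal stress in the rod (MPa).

E = 15500 ksi = 106.9 GPa.
ΔT = 113.4 K. Constrained thermal stress σ = E·α·ΔT = 106.9×10³ MPa × 18.0×10⁻⁶ × 113.4 = 218 MPa (compressive).

218 MPa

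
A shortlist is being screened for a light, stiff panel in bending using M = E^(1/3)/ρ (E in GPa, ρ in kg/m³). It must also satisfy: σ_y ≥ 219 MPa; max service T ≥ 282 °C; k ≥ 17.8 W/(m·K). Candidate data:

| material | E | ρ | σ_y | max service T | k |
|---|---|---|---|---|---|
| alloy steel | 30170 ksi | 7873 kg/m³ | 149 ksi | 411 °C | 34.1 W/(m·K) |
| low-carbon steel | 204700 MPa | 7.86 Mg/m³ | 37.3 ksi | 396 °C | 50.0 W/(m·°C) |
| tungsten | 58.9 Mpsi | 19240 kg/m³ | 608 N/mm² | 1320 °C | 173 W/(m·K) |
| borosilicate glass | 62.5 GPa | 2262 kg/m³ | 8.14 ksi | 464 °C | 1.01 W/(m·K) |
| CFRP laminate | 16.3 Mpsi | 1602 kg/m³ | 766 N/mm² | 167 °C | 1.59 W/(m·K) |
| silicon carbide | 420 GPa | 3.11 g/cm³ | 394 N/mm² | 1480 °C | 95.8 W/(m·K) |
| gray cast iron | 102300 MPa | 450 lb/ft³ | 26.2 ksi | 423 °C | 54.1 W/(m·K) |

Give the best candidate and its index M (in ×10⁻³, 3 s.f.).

Screen on constraints: σ_y ≥ 219 MPa; max service T ≥ 282 °C; k ≥ 17.8 W/(m·K). Survivors: alloy steel, low-carbon steel, tungsten, silicon carbide.
Putting every candidate on a common basis:
  alloy steel: E = 208.0 GPa, ρ = 7873 kg/m³
  low-carbon steel: E = 204.7 GPa, ρ = 7860 kg/m³
  tungsten: E = 406.1 GPa, ρ = 19240 kg/m³
  silicon carbide: E = 420.0 GPa, ρ = 3110 kg/m³
  silicon carbide: M = 2.41×10⁻³
  alloy steel: M = 0.753×10⁻³
  low-carbon steel: M = 0.750×10⁻³
  tungsten: M = 0.385×10⁻³
Silicon carbide has the largest M.

silicon carbide, M = 2.41×10⁻³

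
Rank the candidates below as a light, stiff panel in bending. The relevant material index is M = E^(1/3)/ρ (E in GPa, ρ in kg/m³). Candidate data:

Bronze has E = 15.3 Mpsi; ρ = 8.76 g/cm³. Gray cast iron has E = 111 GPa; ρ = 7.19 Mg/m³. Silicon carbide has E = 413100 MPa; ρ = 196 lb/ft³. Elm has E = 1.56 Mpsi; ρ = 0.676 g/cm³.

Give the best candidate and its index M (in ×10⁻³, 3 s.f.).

elm, M = 3.27×10⁻³

After converting to SI:
  bronze: E = 105.5 GPa, ρ = 8760 kg/m³
  gray cast iron: E = 111.0 GPa, ρ = 7190 kg/m³
  silicon carbide: E = 413.1 GPa, ρ = 3140 kg/m³
  elm: E = 10.76 GPa, ρ = 676.0 kg/m³
  elm: M = 3.27×10⁻³
  silicon carbide: M = 2.37×10⁻³
  gray cast iron: M = 0.668×10⁻³
  bronze: M = 0.539×10⁻³
The maximum is for elm.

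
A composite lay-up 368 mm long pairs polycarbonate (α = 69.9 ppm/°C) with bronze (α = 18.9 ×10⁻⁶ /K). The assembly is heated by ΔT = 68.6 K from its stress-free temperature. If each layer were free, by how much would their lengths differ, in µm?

1290 µm

Δα = |69.9 − 18.9|×10⁻⁶/K = 51.0×10⁻⁶/K.
ΔL_mismatch = Δα·L·ΔT = 51.0×10⁻⁶ × 368.0 mm × 68.6 K = 1290 µm.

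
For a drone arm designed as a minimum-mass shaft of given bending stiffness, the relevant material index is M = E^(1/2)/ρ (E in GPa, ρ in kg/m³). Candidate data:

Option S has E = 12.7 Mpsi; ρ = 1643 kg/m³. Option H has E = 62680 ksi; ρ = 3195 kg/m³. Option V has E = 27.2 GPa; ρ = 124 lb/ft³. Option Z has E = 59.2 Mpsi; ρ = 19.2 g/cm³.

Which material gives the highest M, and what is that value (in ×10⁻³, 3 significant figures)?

option H, M = 6.51×10⁻³

Convert each candidate to consistent units, then evaluate M:
  option S: E = 87.56 GPa, ρ = 1643 kg/m³
  option H: E = 432.2 GPa, ρ = 3195 kg/m³
  option V: E = 27.20 GPa, ρ = 1986 kg/m³
  option Z: E = 408.2 GPa, ρ = 19200 kg/m³
  option H: M = 6.51×10⁻³
  option S: M = 5.70×10⁻³
  option V: M = 2.63×10⁻³
  option Z: M = 1.05×10⁻³
Option H ranks first.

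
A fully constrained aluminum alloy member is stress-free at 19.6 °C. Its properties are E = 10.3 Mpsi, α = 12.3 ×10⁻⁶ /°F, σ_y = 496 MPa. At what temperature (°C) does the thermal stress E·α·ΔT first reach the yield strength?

335 °C

E = 10.3 Mpsi = 71.02 GPa.
α = 12.3×10⁻⁶/°F × 9/5 = 22.1×10⁻⁶/K.
E·α·ΔT = 496.0 MPa ⇒ ΔT = 496.0 / (71.02×10³ × 22.1×10⁻⁶) = 315.5 K.
T = 19.6 + 315.5 = 335.1 °C.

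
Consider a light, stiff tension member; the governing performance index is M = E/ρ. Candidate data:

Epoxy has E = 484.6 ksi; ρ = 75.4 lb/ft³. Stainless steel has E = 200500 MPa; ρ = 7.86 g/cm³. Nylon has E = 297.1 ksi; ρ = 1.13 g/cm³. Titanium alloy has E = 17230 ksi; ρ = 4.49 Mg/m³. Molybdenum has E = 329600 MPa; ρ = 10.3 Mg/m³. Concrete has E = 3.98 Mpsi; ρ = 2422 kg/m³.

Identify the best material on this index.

Normalizing units and computing the index:
  epoxy: E = 3.341 GPa, ρ = 1208 kg/m³
  stainless steel: E = 200.5 GPa, ρ = 7860 kg/m³
  nylon: E = 2.048 GPa, ρ = 1130 kg/m³
  titanium alloy: E = 118.8 GPa, ρ = 4490 kg/m³
  molybdenum: E = 329.6 GPa, ρ = 10300 kg/m³
  concrete: E = 27.44 GPa, ρ = 2422 kg/m³
  molybdenum: M = 32.0 MN·m/kg
  titanium alloy: M = 26.5 MN·m/kg
  stainless steel: M = 25.5 MN·m/kg
  concrete: M = 11.3 MN·m/kg
  epoxy: M = 2.77 MN·m/kg
  nylon: M = 1.81 MN·m/kg
The maximum is for molybdenum.

molybdenum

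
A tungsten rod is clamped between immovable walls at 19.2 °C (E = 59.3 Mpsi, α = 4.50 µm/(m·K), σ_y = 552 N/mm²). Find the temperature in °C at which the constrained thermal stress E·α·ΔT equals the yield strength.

319 °C

E = 59.3 Mpsi = 408.9 GPa.
σ_y = 552 N/mm² = 552.0 MPa.
E·α·ΔT = 552.0 MPa ⇒ ΔT = 552.0 / (408.9×10³ × 4.50×10⁻⁶) = 300.0 K.
T = 19.2 + 300.0 = 319.2 °C.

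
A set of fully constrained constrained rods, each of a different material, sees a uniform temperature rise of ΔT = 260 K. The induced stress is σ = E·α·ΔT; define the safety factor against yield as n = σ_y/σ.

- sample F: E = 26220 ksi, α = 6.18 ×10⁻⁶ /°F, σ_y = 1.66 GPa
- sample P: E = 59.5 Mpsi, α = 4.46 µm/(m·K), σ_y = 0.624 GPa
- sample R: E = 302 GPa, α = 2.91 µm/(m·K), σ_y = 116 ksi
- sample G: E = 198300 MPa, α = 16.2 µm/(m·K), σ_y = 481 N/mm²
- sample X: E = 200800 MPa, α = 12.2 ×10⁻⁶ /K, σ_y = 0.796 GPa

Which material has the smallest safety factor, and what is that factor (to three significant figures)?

sample G, n = 0.576

Converting E to GPa, α to ×10⁻⁶/K, σ_y to MPa, then σ and n for each:
  sample F: E = 180.8, α = 11.1, σ_y = 1660 → σ = 523 MPa, n = 3.17
  sample P: E = 410.2, α = 4.46, σ_y = 624.0 → σ = 476 MPa, n = 1.31
  sample R: E = 302.0, α = 2.91, σ_y = 799.8 → σ = 228 MPa, n = 3.50
  sample G: E = 198.3, α = 16.2, σ_y = 481.0 → σ = 835 MPa, n = 0.576
  sample X: E = 200.8, α = 12.2, σ_y = 796.0 → σ = 637 MPa, n = 1.25
Sample G has the lowest safety factor, n = 0.576.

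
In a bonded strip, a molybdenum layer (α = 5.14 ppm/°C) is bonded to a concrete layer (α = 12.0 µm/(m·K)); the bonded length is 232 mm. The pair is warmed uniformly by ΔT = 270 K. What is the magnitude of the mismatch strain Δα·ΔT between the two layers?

1.85×10⁻³

Δα = |5.14 − 12.0|×10⁻⁶/K = 6.86×10⁻⁶/K.
Mismatch strain = Δα·ΔT = 6.86×10⁻⁶ × 270.0 = 1.85×10⁻³.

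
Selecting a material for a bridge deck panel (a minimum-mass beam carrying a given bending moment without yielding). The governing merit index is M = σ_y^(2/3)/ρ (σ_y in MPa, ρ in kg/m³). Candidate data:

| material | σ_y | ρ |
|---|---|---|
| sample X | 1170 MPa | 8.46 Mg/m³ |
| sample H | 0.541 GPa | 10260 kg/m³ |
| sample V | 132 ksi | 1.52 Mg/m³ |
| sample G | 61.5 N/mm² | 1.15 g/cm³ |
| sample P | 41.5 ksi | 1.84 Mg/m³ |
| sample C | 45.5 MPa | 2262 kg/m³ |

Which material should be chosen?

sample V

Putting every candidate on a common basis:
  sample X: σ_y = 1170 MPa, ρ = 8460 kg/m³
  sample H: σ_y = 541.0 MPa, ρ = 10260 kg/m³
  sample V: σ_y = 910.1 MPa, ρ = 1520 kg/m³
  sample G: σ_y = 61.50 MPa, ρ = 1150 kg/m³
  sample P: σ_y = 286.1 MPa, ρ = 1840 kg/m³
  sample C: σ_y = 45.50 MPa, ρ = 2262 kg/m³
  sample V: M = 61.8×10⁻³
  sample P: M = 23.6×10⁻³
  sample G: M = 13.5×10⁻³
  sample X: M = 13.1×10⁻³
  sample H: M = 6.47×10⁻³
  sample C: M = 5.63×10⁻³
The maximum is for sample V.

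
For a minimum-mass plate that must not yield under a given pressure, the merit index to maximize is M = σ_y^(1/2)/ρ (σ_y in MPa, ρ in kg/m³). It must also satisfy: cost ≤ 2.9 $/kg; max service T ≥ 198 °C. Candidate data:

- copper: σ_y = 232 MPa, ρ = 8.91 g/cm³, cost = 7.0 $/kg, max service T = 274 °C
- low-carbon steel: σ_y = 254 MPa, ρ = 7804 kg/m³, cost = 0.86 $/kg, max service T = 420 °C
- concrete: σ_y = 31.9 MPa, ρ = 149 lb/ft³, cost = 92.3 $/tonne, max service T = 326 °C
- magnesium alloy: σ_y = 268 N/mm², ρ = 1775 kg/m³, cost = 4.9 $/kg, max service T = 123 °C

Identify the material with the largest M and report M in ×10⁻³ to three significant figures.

Screen on constraints: cost ≤ 2.9 $/kg; max service T ≥ 198 °C. Survivors: low-carbon steel, concrete.
Putting every candidate on a common basis:
  low-carbon steel: σ_y = 254.0 MPa, ρ = 7804 kg/m³
  concrete: σ_y = 31.90 MPa, ρ = 2387 kg/m³
  concrete: M = 2.37×10⁻³
  low-carbon steel: M = 2.04×10⁻³
Concrete has the largest M.

concrete, M = 2.37×10⁻³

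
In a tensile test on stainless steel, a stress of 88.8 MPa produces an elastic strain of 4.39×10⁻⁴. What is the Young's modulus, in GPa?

202 GPa

E = σ/ε = 88.8 MPa / 4.39×10⁻⁴ = 202300 MPa = 202 GPa.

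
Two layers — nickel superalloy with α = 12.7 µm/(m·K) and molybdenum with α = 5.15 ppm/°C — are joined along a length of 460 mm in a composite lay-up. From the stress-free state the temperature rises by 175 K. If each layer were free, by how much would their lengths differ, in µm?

Δα = |12.7 − 5.15|×10⁻⁶/K = 7.55×10⁻⁶/K.
ΔL_mismatch = Δα·L·ΔT = 7.55×10⁻⁶ × 460.0 mm × 175.0 K = 608 µm.

608 µm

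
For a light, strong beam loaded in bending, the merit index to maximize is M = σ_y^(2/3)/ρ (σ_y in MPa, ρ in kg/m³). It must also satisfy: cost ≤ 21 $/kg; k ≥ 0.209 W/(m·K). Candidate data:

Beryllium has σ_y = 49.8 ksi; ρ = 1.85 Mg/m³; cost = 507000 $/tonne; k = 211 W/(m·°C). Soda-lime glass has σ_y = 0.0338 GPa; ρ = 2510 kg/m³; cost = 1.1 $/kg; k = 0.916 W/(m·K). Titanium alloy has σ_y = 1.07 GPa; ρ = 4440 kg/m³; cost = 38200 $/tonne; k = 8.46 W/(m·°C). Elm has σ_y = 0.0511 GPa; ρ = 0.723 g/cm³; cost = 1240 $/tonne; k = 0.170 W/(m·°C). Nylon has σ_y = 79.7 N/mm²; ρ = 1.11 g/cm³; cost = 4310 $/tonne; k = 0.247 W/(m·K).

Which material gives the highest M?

Screen on constraints: cost ≤ 21 $/kg; k ≥ 0.209 W/(m·K). Survivors: soda-lime glass, nylon.
Convert each candidate to consistent units, then evaluate M:
  soda-lime glass: σ_y = 33.80 MPa, ρ = 2510 kg/m³
  nylon: σ_y = 79.70 MPa, ρ = 1110 kg/m³
  nylon: M = 16.7×10⁻³
  soda-lime glass: M = 4.16×10⁻³
Nylon has the largest M.

nylon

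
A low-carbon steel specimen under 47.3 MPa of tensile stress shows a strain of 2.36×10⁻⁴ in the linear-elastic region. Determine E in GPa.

200 GPa

E = σ/ε = 47.3 MPa / 2.36×10⁻⁴ = 200400 MPa = 200 GPa.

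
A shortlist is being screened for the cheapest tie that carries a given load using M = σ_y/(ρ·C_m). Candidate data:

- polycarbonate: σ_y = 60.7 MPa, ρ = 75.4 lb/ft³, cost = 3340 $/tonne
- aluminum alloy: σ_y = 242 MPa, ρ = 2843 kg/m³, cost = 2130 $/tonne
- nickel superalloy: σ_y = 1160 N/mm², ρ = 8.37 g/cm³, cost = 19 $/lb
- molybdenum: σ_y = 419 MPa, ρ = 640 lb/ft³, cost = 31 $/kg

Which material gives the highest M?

aluminum alloy

Convert each candidate to consistent units, then evaluate M:
  polycarbonate: σ_y = 60.70 MPa, ρ = 1208 kg/m³, cost = 3.340 $/kg
  aluminum alloy: σ_y = 242.0 MPa, ρ = 2843 kg/m³, cost = 2.130 $/kg
  nickel superalloy: σ_y = 1160 MPa, ρ = 8370 kg/m³, cost = 41.89 $/kg
  molybdenum: σ_y = 419.0 MPa, ρ = 10250 kg/m³, cost = 31.00 $/kg
  aluminum alloy: M = 40.0 kN·m per $
  polycarbonate: M = 15.0 kN·m per $
  nickel superalloy: M = 3.31 kN·m per $
  molybdenum: M = 1.32 kN·m per $
The maximum is for aluminum alloy.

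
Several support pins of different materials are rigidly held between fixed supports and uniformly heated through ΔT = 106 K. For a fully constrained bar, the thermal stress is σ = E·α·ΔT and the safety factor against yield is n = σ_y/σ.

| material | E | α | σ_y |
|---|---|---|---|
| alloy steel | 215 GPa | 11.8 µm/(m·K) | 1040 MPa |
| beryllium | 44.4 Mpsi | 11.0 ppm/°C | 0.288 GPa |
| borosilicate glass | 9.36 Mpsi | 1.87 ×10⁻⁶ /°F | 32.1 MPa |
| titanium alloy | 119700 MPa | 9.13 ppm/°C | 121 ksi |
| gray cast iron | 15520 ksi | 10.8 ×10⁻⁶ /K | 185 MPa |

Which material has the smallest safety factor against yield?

beryllium

With everything in SI (GPa, ×10⁻⁶/K, MPa):
  alloy steel: E = 215.0, α = 11.8, σ_y = 1040 → σ = 269 MPa, n = 3.87
  beryllium: E = 306.1, α = 11.0, σ_y = 288.0 → σ = 357 MPa, n = 0.807
  borosilicate glass: E = 64.53, α = 3.37, σ_y = 32.10 → σ = 23.0 MPa, n = 1.39
  titanium alloy: E = 119.7, α = 9.13, σ_y = 834.3 → σ = 116 MPa, n = 7.20
  gray cast iron: E = 107.0, α = 10.8, σ_y = 185.0 → σ = 123 MPa, n = 1.51
The minimum is beryllium at n = 0.807.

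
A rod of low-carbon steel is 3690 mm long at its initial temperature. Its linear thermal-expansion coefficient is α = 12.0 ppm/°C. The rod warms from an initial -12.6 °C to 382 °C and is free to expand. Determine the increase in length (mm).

ΔT = 382 − (-12.6) = 394.6 K.
ΔL = α·L₀·ΔT = 12.0×10⁻⁶ × 3690 mm × 394.6 K = 17.5 mm.

17.5 mm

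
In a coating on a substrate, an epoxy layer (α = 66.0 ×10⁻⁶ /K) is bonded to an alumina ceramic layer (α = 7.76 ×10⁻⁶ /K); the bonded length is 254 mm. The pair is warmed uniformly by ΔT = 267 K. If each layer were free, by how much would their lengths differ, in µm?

Δα = |66.0 − 7.76|×10⁻⁶/K = 58.2×10⁻⁶/K.
ΔL_mismatch = Δα·L·ΔT = 58.2×10⁻⁶ × 254.0 mm × 267.0 K = 3950 µm.

3950 µm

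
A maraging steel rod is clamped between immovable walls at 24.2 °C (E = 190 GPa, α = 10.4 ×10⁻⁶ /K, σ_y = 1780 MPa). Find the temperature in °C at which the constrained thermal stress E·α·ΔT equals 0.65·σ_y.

E·α·ΔT = 1157 MPa ⇒ ΔT = 1157 / (190.0×10³ × 10.4×10⁻⁶) = 585.5 K.
T = 24.2 + 585.5 = 609.7 °C.

610 °C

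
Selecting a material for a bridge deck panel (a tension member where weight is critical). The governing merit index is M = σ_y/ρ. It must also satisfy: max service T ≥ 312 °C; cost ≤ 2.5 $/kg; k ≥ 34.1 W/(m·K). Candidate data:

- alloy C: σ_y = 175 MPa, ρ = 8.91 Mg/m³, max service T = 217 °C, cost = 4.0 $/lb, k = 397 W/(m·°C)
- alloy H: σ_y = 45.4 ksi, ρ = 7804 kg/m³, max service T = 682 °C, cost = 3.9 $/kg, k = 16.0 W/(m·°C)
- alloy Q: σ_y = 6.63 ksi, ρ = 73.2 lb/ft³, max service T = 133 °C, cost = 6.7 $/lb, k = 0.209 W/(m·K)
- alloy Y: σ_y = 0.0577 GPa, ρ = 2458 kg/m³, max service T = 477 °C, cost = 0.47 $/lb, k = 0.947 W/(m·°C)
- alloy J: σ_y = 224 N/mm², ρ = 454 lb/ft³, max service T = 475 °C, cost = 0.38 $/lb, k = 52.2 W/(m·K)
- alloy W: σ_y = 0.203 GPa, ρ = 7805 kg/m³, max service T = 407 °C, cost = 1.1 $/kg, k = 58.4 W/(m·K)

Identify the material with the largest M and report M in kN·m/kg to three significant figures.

alloy J, M = 30.8 kN·m/kg

Screen on constraints: max service T ≥ 312 °C; cost ≤ 2.5 $/kg; k ≥ 34.1 W/(m·K). Survivors: alloy J, alloy W.
After converting to SI:
  alloy J: σ_y = 224.0 MPa, ρ = 7272 kg/m³
  alloy W: σ_y = 203.0 MPa, ρ = 7805 kg/m³
  alloy J: M = 30.8 kN·m/kg
  alloy W: M = 26.0 kN·m/kg
Alloy J ranks first.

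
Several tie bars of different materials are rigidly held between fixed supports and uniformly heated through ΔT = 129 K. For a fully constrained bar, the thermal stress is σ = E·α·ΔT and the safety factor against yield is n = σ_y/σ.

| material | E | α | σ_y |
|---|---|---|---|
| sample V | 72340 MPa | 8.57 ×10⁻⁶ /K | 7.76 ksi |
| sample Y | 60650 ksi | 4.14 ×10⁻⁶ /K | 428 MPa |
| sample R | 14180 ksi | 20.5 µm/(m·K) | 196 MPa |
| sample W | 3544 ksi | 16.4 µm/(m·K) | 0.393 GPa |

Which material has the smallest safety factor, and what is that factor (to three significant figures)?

In consistent units (E in GPa, α in ×10⁻⁶/K, σ_y in MPa):
  sample V: E = 72.34, α = 8.57, σ_y = 53.50 → σ = 80.0 MPa, n = 0.669
  sample Y: E = 418.2, α = 4.14, σ_y = 428.0 → σ = 223 MPa, n = 1.92
  sample R: E = 97.77, α = 20.5, σ_y = 196.0 → σ = 259 MPa, n = 0.758
  sample W: E = 24.44, α = 16.4, σ_y = 393.0 → σ = 51.7 MPa, n = 7.60
Smallest n: sample V with n = 0.669.

sample V, n = 0.669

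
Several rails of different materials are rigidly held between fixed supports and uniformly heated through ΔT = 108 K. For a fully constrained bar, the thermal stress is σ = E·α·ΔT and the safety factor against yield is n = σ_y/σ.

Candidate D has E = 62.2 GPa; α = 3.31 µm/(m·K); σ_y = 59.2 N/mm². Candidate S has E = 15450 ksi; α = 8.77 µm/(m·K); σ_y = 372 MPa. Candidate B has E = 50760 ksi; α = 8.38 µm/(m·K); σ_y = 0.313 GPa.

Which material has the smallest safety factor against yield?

candidate B

In consistent units (E in GPa, α in ×10⁻⁶/K, σ_y in MPa):
  candidate D: E = 62.20, α = 3.31, σ_y = 59.20 → σ = 22.2 MPa, n = 2.66
  candidate S: E = 106.5, α = 8.77, σ_y = 372.0 → σ = 101 MPa, n = 3.69
  candidate B: E = 350.0, α = 8.38, σ_y = 313.0 → σ = 317 MPa, n = 0.988
Smallest n: candidate B with n = 0.988.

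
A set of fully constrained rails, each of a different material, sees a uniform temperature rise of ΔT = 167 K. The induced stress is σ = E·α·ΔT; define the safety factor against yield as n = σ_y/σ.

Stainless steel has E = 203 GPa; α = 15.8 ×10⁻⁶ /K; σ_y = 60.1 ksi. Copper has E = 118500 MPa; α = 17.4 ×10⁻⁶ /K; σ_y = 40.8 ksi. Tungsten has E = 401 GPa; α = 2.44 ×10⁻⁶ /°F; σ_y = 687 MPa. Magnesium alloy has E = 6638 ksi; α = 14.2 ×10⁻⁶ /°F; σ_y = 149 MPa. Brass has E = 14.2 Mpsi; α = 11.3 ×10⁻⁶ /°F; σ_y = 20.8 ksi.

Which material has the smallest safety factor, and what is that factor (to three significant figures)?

In consistent units (E in GPa, α in ×10⁻⁶/K, σ_y in MPa):
  stainless steel: E = 203.0, α = 15.8, σ_y = 414.4 → σ = 536 MPa, n = 0.774
  copper: E = 118.5, α = 17.4, σ_y = 281.3 → σ = 344 MPa, n = 0.817
  tungsten: E = 401.0, α = 4.39, σ_y = 687.0 → σ = 294 MPa, n = 2.34
  magnesium alloy: E = 45.77, α = 25.6, σ_y = 149.0 → σ = 195 MPa, n = 0.763
  brass: E = 97.91, α = 20.3, σ_y = 143.4 → σ = 333 MPa, n = 0.431
The minimum is brass at n = 0.431.

brass, n = 0.431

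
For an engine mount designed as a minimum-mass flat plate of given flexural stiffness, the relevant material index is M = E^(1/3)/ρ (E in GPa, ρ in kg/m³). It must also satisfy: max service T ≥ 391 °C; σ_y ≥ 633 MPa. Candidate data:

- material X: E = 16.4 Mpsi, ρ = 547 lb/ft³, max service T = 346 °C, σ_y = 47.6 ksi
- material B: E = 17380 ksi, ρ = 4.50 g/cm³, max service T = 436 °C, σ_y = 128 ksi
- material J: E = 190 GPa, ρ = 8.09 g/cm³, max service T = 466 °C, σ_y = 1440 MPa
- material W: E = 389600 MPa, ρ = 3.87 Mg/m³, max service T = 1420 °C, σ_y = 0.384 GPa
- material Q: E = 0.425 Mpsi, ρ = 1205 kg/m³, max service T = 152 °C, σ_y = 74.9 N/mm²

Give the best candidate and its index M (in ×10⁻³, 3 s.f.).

material B, M = 1.10×10⁻³

Screen on constraints: max service T ≥ 391 °C; σ_y ≥ 633 MPa. Survivors: material B, material J.
Normalizing units and computing the index:
  material B: E = 119.8 GPa, ρ = 4500 kg/m³
  material J: E = 190.0 GPa, ρ = 8090 kg/m³
  material B: M = 1.10×10⁻³
  material J: M = 0.711×10⁻³
The maximum is for material B.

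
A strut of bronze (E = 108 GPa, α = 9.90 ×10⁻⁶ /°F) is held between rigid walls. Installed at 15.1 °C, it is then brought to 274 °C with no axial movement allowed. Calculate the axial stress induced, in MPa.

α = 9.90×10⁻⁶/°F × 9/5 = 17.8×10⁻⁶/K.
ΔT = 258.9 K. Constrained thermal stress σ = E·α·ΔT = 108.0×10³ MPa × 17.8×10⁻⁶ × 258.9 = 498 MPa (compressive).

498 MPa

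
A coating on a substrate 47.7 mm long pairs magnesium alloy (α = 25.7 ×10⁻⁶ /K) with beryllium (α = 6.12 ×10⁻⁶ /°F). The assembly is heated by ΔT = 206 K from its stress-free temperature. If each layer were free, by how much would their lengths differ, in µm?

beryllium: α = 6.12×10⁻⁶/°F × 9/5 = 11.0×10⁻⁶/K.
Δα = |25.7 − 11.0|×10⁻⁶/K = 14.7×10⁻⁶/K.
ΔL_mismatch = Δα·L·ΔT = 14.7×10⁻⁶ × 47.7 mm × 206.0 K = 144 µm.

144 µm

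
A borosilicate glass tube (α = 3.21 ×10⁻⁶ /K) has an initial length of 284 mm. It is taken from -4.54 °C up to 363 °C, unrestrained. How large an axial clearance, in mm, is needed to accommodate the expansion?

0.335 mm

ΔT = 363 − (-4.54) = 367.5 K.
ΔL = α·L₀·ΔT = 3.21×10⁻⁶ × 284 mm × 367.5 K = 0.335 mm.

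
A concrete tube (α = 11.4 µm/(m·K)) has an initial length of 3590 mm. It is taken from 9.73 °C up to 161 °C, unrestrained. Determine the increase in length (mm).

6.19 mm

ΔT = 161 − 9.73 = 151.3 K.
ΔL = α·L₀·ΔT = 11.4×10⁻⁶ × 3590 mm × 151.3 K = 6.19 mm.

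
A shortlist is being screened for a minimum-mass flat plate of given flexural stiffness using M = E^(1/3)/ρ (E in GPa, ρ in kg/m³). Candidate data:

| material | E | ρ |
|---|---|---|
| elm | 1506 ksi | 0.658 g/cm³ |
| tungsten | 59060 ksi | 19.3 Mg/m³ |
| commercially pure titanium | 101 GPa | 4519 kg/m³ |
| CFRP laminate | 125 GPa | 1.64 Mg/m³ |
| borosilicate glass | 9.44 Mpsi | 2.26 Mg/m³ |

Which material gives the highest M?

elm

After converting to SI:
  elm: E = 10.38 GPa, ρ = 658.0 kg/m³
  tungsten: E = 407.2 GPa, ρ = 19300 kg/m³
  commercially pure titanium: E = 101.0 GPa, ρ = 4519 kg/m³
  CFRP laminate: E = 125.0 GPa, ρ = 1640 kg/m³
  borosilicate glass: E = 65.09 GPa, ρ = 2260 kg/m³
  elm: M = 3.32×10⁻³
  CFRP laminate: M = 3.05×10⁻³
  borosilicate glass: M = 1.78×10⁻³
  commercially pure titanium: M = 1.03×10⁻³
  tungsten: M = 0.384×10⁻³
Highest index: elm.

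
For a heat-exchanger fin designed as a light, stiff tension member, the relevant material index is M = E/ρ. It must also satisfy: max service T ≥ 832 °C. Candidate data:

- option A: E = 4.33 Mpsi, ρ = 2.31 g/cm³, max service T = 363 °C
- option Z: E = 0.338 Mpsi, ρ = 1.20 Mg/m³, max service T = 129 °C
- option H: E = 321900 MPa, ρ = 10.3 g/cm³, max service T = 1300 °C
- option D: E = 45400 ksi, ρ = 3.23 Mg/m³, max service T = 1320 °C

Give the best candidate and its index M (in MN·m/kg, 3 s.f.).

option D, M = 96.9 MN·m/kg

Screen on constraints: max service T ≥ 832 °C. Survivors: option H, option D.
Normalizing units and computing the index:
  option H: E = 321.9 GPa, ρ = 10300 kg/m³
  option D: E = 313.0 GPa, ρ = 3230 kg/m³
  option D: M = 96.9 MN·m/kg
  option H: M = 31.3 MN·m/kg
Option D has the largest M.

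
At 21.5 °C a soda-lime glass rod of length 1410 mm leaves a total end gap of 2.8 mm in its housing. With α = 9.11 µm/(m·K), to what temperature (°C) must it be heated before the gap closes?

α·L₀·ΔT = 2.8 mm ⇒ ΔT = 2.8 / (9.11×10⁻⁶ × 1410.0) = 218.0 K.
T = 21.5 + 218.0 = 239.5 °C.

239 °C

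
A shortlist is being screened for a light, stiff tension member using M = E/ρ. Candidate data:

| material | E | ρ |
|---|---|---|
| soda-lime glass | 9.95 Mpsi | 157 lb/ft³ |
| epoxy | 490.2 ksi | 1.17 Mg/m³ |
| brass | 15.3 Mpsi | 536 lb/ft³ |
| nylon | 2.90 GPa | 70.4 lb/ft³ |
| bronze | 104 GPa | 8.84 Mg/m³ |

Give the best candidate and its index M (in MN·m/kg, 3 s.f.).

soda-lime glass, M = 27.3 MN·m/kg

Convert each candidate to consistent units, then evaluate M:
  soda-lime glass: E = 68.60 GPa, ρ = 2515 kg/m³
  epoxy: E = 3.380 GPa, ρ = 1170 kg/m³
  brass: E = 105.5 GPa, ρ = 8586 kg/m³
  nylon: E = 2.900 GPa, ρ = 1128 kg/m³
  bronze: E = 104.0 GPa, ρ = 8840 kg/m³
  soda-lime glass: M = 27.3 MN·m/kg
  brass: M = 12.3 MN·m/kg
  bronze: M = 11.8 MN·m/kg
  epoxy: M = 2.89 MN·m/kg
  nylon: M = 2.57 MN·m/kg
Soda-lime glass ranks first.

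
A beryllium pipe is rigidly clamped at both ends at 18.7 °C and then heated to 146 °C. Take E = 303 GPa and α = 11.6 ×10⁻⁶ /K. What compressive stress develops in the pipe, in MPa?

ΔT = 127.3 K. Constrained thermal stress σ = E·α·ΔT = 303.0×10³ MPa × 11.6×10⁻⁶ × 127.3 = 447 MPa (compressive).

447 MPa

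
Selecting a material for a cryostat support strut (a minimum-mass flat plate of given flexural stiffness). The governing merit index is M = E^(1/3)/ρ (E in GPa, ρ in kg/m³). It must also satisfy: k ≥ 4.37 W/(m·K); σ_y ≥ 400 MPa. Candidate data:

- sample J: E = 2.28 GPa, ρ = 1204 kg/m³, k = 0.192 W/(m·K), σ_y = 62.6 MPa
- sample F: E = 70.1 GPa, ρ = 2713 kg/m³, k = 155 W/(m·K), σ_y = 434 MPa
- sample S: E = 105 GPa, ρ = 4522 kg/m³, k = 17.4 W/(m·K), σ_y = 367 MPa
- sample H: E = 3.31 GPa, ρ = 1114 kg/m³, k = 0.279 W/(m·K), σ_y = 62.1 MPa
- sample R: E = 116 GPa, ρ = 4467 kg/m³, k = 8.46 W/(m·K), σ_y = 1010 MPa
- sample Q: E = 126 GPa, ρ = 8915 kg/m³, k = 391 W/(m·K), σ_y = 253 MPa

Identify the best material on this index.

sample F

Screen on constraints: k ≥ 4.37 W/(m·K); σ_y ≥ 400 MPa. Survivors: sample F, sample R.
Per-candidate index values:
  sample F: M = 1.52×10⁻³
  sample R: M = 1.09×10⁻³
Sample F ranks first.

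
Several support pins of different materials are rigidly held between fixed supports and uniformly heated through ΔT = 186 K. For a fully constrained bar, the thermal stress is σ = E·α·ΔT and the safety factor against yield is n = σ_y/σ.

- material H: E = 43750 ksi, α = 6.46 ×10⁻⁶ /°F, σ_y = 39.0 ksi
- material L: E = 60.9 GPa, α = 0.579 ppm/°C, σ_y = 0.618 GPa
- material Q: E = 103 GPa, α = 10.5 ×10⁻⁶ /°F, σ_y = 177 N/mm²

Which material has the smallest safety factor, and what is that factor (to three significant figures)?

material H, n = 0.412

Converting E to GPa, α to ×10⁻⁶/K, σ_y to MPa, then σ and n for each:
  material H: E = 301.6, α = 11.6, σ_y = 268.9 → σ = 652 MPa, n = 0.412
  material L: E = 60.90, α = 0.579, σ_y = 618.0 → σ = 6.56 MPa, n = 94.2
  material Q: E = 103.0, α = 18.9, σ_y = 177.0 → σ = 362 MPa, n = 0.489
Smallest n: material H with n = 0.412.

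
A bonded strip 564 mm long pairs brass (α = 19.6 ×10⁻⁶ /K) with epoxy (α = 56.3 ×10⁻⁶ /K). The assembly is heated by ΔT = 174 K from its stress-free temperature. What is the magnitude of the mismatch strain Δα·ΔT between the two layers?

6.39×10⁻³

Δα = |19.6 − 56.3|×10⁻⁶/K = 36.7×10⁻⁶/K.
Mismatch strain = Δα·ΔT = 36.7×10⁻⁶ × 174.0 = 6.39×10⁻³.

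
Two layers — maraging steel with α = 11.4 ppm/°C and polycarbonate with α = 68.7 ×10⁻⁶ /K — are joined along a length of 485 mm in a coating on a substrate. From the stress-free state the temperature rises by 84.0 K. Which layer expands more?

α(maraging steel) = 11.4×10⁻⁶/K vs α(polycarbonate) = 68.7×10⁻⁶/K.
Higher α expands more for the same ΔT: polycarbonate.

polycarbonate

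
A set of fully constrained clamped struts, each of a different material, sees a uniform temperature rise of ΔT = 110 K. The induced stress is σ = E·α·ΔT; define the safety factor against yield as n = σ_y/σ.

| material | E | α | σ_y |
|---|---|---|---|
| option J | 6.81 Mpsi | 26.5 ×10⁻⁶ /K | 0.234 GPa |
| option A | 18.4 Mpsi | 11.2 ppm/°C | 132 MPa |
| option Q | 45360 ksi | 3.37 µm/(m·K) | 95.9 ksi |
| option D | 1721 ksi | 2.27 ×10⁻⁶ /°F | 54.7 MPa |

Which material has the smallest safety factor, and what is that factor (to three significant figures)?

option A, n = 0.845

Converting E to GPa, α to ×10⁻⁶/K, σ_y to MPa, then σ and n for each:
  option J: E = 46.95, α = 26.5, σ_y = 234.0 → σ = 137 MPa, n = 1.71
  option A: E = 126.9, α = 11.2, σ_y = 132.0 → σ = 156 MPa, n = 0.845
  option Q: E = 312.7, α = 3.37, σ_y = 661.2 → σ = 116 MPa, n = 5.70
  option D: E = 11.87, α = 4.09, σ_y = 54.70 → σ = 5.33 MPa, n = 10.3
Smallest n: option A with n = 0.845.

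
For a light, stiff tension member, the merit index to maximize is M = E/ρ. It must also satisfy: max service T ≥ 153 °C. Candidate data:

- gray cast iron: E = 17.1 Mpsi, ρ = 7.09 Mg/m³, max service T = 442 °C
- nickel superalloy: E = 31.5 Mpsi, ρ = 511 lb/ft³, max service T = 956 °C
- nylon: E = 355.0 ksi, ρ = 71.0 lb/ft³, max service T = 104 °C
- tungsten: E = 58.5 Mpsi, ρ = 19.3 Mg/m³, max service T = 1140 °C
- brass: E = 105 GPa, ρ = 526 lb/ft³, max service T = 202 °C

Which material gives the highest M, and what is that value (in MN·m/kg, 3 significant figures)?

nickel superalloy, M = 26.5 MN·m/kg

Screen on constraints: max service T ≥ 153 °C. Survivors: gray cast iron, nickel superalloy, tungsten, brass.
After converting to SI:
  gray cast iron: E = 117.9 GPa, ρ = 7090 kg/m³
  nickel superalloy: E = 217.2 GPa, ρ = 8185 kg/m³
  tungsten: E = 403.3 GPa, ρ = 19300 kg/m³
  brass: E = 105.0 GPa, ρ = 8426 kg/m³
  nickel superalloy: M = 26.5 MN·m/kg
  tungsten: M = 20.9 MN·m/kg
  gray cast iron: M = 16.6 MN·m/kg
  brass: M = 12.5 MN·m/kg
The maximum is for nickel superalloy.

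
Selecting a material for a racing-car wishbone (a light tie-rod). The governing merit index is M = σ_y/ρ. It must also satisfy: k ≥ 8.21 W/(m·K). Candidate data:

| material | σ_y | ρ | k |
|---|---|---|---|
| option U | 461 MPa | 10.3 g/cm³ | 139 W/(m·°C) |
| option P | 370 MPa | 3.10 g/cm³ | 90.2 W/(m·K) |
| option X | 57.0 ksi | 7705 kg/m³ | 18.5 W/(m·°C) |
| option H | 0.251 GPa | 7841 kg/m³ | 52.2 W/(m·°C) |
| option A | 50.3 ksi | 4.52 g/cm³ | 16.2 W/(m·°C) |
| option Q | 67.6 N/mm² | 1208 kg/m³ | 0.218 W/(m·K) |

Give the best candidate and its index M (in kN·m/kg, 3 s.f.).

Screen on constraints: k ≥ 8.21 W/(m·K). Survivors: option U, option P, option X, option H, option A.
In SI units:
  option U: σ_y = 461.0 MPa, ρ = 10300 kg/m³
  option P: σ_y = 370.0 MPa, ρ = 3100 kg/m³
  option X: σ_y = 393.0 MPa, ρ = 7705 kg/m³
  option H: σ_y = 251.0 MPa, ρ = 7841 kg/m³
  option A: σ_y = 346.8 MPa, ρ = 4520 kg/m³
  option P: M = 119 kN·m/kg
  option A: M = 76.7 kN·m/kg
  option X: M = 51.0 kN·m/kg
  option U: M = 44.8 kN·m/kg
  option H: M = 32.0 kN·m/kg
Option P ranks first.

option P, M = 119 kN·m/kg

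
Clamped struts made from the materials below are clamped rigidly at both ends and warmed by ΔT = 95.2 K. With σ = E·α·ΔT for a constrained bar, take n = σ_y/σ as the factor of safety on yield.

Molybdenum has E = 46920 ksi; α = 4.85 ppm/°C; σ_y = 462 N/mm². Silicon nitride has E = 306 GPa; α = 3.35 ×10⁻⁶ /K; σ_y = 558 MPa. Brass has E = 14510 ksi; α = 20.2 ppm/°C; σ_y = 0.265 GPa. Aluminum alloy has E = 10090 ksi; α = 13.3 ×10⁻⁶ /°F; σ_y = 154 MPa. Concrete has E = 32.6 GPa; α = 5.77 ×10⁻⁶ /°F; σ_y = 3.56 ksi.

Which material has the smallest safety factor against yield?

concrete

With everything in SI (GPa, ×10⁻⁶/K, MPa):
  molybdenum: E = 323.5, α = 4.85, σ_y = 462.0 → σ = 149 MPa, n = 3.09
  silicon nitride: E = 306.0, α = 3.35, σ_y = 558.0 → σ = 97.6 MPa, n = 5.72
  brass: E = 100.0, α = 20.2, σ_y = 265.0 → σ = 192 MPa, n = 1.38
  aluminum alloy: E = 69.57, α = 23.9, σ_y = 154.0 → σ = 159 MPa, n = 0.971
  concrete: E = 32.60, α = 10.4, σ_y = 24.55 → σ = 32.2 MPa, n = 0.761
The minimum is concrete at n = 0.761.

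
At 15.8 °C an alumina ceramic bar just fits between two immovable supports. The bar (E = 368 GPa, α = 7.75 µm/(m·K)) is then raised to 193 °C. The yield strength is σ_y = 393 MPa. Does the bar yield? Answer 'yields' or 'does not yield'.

yields

ΔT = 177.2 K. Constrained thermal stress σ = E·α·ΔT = 368.0×10³ MPa × 7.75×10⁻⁶ × 177.2 = 505 MPa (compressive).
Compare to σ_y = 393 MPa: σ ≥ σ_y, so it yields.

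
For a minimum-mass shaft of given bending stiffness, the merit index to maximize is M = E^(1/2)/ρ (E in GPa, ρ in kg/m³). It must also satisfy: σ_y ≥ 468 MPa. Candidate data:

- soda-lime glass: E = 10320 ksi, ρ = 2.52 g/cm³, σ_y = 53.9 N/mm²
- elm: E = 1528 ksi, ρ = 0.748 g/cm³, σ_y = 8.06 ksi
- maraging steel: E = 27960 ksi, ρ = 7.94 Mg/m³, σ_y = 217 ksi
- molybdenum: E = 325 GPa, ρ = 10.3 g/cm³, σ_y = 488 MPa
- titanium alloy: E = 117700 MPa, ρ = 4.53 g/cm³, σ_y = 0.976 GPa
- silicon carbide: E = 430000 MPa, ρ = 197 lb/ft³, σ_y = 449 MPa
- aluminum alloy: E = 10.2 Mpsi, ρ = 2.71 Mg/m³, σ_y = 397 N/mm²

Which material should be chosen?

Screen on constraints: σ_y ≥ 468 MPa. Survivors: maraging steel, molybdenum, titanium alloy.
In SI units:
  maraging steel: E = 192.8 GPa, ρ = 7940 kg/m³
  molybdenum: E = 325.0 GPa, ρ = 10300 kg/m³
  titanium alloy: E = 117.7 GPa, ρ = 4530 kg/m³
  titanium alloy: M = 2.39×10⁻³
  molybdenum: M = 1.75×10⁻³
  maraging steel: M = 1.75×10⁻³
Titanium alloy has the largest M.

titanium alloy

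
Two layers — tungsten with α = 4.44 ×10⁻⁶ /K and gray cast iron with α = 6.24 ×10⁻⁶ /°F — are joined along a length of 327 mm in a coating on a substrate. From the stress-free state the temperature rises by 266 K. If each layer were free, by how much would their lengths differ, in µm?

591 µm

gray cast iron: α = 6.24×10⁻⁶/°F × 9/5 = 11.2×10⁻⁶/K.
Δα = |4.44 − 11.2|×10⁻⁶/K = 6.79×10⁻⁶/K.
ΔL_mismatch = Δα·L·ΔT = 6.79×10⁻⁶ × 327.0 mm × 266.0 K = 591 µm.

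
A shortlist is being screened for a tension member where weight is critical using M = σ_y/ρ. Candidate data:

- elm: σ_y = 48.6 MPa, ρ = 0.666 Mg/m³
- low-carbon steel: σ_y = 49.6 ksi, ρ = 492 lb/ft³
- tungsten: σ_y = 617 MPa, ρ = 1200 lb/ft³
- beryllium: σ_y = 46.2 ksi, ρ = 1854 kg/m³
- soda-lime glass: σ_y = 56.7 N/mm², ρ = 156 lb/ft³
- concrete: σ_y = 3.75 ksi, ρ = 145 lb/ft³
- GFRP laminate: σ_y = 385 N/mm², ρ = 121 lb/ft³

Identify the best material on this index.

GFRP laminate

In SI units:
  elm: σ_y = 48.60 MPa, ρ = 666.0 kg/m³
  low-carbon steel: σ_y = 342.0 MPa, ρ = 7881 kg/m³
  tungsten: σ_y = 617.0 MPa, ρ = 19220 kg/m³
  beryllium: σ_y = 318.5 MPa, ρ = 1854 kg/m³
  soda-lime glass: σ_y = 56.70 MPa, ρ = 2499 kg/m³
  concrete: σ_y = 25.86 MPa, ρ = 2323 kg/m³
  GFRP laminate: σ_y = 385.0 MPa, ρ = 1938 kg/m³
  GFRP laminate: M = 199 kN·m/kg
  beryllium: M = 172 kN·m/kg
  elm: M = 73.0 kN·m/kg
  low-carbon steel: M = 43.4 kN·m/kg
  tungsten: M = 32.1 kN·m/kg
  soda-lime glass: M = 22.7 kN·m/kg
  concrete: M = 11.1 kN·m/kg
Highest index: GFRP laminate.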